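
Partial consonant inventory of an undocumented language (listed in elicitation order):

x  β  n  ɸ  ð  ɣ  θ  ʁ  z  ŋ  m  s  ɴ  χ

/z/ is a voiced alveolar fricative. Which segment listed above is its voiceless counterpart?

The voiceless counterpart is a voiceless alveolar fricative — in this inventory, /s/.

/s/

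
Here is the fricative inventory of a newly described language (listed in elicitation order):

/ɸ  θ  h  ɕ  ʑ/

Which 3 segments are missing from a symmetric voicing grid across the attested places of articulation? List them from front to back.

place of articulation  voiceless  voiced  
bilabial          ɸ         —       
dental            θ         —       
alveolo-palatal   ɕ         ʑ       
glottal           h         —       
Gaps, from front to back: bilabial lacks voiced (/β/); dental lacks voiced (/ð/); glottal lacks voiced (/ɦ/).

/β/, /ð/, /ɦ/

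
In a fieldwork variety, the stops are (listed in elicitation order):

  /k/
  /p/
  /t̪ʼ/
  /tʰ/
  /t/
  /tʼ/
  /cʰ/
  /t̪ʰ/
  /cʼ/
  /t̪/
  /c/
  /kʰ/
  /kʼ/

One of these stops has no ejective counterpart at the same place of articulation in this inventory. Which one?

/p/

Dental: /t̪/ ~ /t̪ʰ/ ~ /t̪ʼ/
Alveolar: /t/ ~ /tʰ/ ~ /tʼ/
Palatal: /c/ ~ /cʰ/ ~ /cʼ/
Velar: /k/ ~ /kʰ/ ~ /kʼ/
Bilabial: only /p/ (plain); no ejective partner.
So /p/ is the unpaired segment.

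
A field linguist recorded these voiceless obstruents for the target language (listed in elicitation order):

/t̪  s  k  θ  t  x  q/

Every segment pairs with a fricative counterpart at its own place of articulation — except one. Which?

Dental: /t̪/ ~ /θ/
Alveolar: /t/ ~ /s/
Velar: /k/ ~ /x/
Uvular: only /q/ (stop); no fricative partner.
So /q/ is the unpaired segment.

/q/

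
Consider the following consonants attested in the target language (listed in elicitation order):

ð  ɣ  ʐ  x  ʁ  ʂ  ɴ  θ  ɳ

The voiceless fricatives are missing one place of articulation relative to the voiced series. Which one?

uvular

place of articulation  voiceless  voiced  
dental            θ         ð       
retroflex         ʂ         ʐ       
velar             x         ɣ       
uvular            —         ʁ       
Every place of articulation has a voiceless member except uvular, where /χ/ would be expected.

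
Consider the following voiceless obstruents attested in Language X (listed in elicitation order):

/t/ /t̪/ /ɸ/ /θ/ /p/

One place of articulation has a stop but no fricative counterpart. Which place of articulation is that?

bilabial: stop /p/, fricative /ɸ/.
dental: stop /t̪/, fricative /θ/.
alveolar: stop /t/, fricative —.
Every place of articulation has a fricative member except alveolar, where /s/ would be expected.

alveolar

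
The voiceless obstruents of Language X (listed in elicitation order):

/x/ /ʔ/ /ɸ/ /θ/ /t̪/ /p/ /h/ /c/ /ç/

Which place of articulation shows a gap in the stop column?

place of articulation  stop      fricative
bilabial          p         ɸ       
dental            t̪        θ       
palatal           c         ç       
velar             —         x       
glottal           ʔ         h       
Every place of articulation has a stop member except velar, where /k/ would be expected.

velar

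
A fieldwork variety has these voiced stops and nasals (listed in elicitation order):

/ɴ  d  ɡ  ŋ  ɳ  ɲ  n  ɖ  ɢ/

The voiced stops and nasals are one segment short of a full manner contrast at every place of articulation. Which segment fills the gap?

Oral stop: /d/ (alveolar), /ɖ/ (retroflex), /ɡ/ (velar), /ɢ/ (uvular).
Nasal: /n/ (alveolar), /ɳ/ (retroflex), /ɲ/ (palatal), /ŋ/ (velar), /ɴ/ (uvular).
The palatal row has no oral stop member, so the gap is the palatal oral stop /ɟ/.

/ɟ/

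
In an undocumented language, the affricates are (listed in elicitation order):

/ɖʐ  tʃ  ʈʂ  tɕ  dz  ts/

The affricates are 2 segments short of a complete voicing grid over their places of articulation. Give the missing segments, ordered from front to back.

place of articulation  voiceless  voiced  
alveolar          ts        dz      
postalveolar      tʃ        —       
retroflex         ʈʂ        ɖʐ      
alveolo-palatal   tɕ        —       
Gaps, from front to back: postalveolar lacks voiced (/dʒ/); alveolo-palatal lacks voiced (/dʑ/).

/dʒ/, /dʑ/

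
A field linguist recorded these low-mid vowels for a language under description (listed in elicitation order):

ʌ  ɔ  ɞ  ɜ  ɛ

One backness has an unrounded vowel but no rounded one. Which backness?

Unrounded: /ɛ/ (front), /ɜ/ (central), /ʌ/ (back).
Rounded: /ɞ/ (central), /ɔ/ (back).
Every backness has a rounded member except front, where /œ/ would be expected.

front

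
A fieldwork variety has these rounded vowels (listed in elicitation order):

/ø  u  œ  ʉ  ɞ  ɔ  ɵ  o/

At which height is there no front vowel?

height            front     central   back    
high              —         ʉ         u       
high-mid          ø         ɵ         o       
low-mid           œ         ɞ         ɔ       
Every height has a front member except high, where /y/ would be expected.

high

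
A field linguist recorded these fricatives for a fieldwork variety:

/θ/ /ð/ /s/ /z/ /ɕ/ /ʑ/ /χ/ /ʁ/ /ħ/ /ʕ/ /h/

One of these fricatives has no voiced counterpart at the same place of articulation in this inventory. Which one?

Dental: /θ/ ~ /ð/
Alveolar: /s/ ~ /z/
Alveolo-palatal: /ɕ/ ~ /ʑ/
Uvular: /χ/ ~ /ʁ/
Pharyngeal: /ħ/ ~ /ʕ/
Glottal: only /h/ (voiceless); no voiced partner.
So /h/ is the unpaired segment.

/h/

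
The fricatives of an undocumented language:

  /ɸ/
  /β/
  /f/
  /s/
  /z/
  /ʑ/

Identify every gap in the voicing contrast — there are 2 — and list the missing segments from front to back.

/v/, /ɕ/

Voiceless: /ɸ/ (bilabial), /f/ (labiodental), /s/ (alveolar).
Voiced: /β/ (bilabial), /z/ (alveolar), /ʑ/ (alveolo-palatal).
Gaps, from front to back: labiodental lacks voiced (/v/); alveolo-palatal lacks voiceless (/ɕ/).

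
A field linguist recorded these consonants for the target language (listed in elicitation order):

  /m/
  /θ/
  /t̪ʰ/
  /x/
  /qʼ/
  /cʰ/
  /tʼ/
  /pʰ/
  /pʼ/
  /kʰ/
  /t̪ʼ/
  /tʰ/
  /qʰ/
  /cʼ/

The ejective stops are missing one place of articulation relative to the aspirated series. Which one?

velar

place of articulation  aspirated  ejective
bilabial          pʰ        pʼ      
dental            t̪ʰ       t̪ʼ     
alveolar          tʰ        tʼ      
palatal           cʰ        cʼ      
velar             kʰ        —       
uvular            qʰ        qʼ      
Every place of articulation has an ejective member except velar, where /kʼ/ would be expected.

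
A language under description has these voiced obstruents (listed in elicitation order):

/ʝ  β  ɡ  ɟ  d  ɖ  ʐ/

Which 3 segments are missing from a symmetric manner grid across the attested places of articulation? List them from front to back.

Stop: /d/ (alveolar), /ɖ/ (retroflex), /ɟ/ (palatal), /ɡ/ (velar).
Fricative: /β/ (bilabial), /ʐ/ (retroflex), /ʝ/ (palatal).
Gaps, from front to back: bilabial lacks stop (/b/); alveolar lacks fricative (/z/); velar lacks fricative (/ɣ/).

/b/, /z/, /ɣ/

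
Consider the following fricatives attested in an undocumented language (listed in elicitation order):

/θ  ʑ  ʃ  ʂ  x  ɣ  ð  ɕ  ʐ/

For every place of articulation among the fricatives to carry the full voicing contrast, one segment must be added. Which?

/ʒ/

dental: voiceless /θ/, voiced /ð/.
postalveolar: voiceless /ʃ/, voiced —.
retroflex: voiceless /ʂ/, voiced /ʐ/.
alveolo-palatal: voiceless /ɕ/, voiced /ʑ/.
velar: voiceless /x/, voiced /ɣ/.
The postalveolar row has no voiced member, so the gap is the voiced postalveolar fricative /ʒ/.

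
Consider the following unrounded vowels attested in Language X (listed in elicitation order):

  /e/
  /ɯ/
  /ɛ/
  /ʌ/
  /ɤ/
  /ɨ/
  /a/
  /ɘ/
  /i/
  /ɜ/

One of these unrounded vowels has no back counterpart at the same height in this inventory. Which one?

/a/

High: /i/ ~ /ɨ/ ~ /ɯ/
High-mid: /e/ ~ /ɘ/ ~ /ɤ/
Low-mid: /ɛ/ ~ /ɜ/ ~ /ʌ/
Low: only /a/ (front); no back partner.
So /a/ is the unpaired segment.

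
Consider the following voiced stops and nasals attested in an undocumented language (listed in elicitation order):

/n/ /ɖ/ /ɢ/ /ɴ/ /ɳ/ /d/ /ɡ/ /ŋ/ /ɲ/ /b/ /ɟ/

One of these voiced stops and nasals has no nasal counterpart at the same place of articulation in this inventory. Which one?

Alveolar: /d/ ~ /n/
Retroflex: /ɖ/ ~ /ɳ/
Palatal: /ɟ/ ~ /ɲ/
Velar: /ɡ/ ~ /ŋ/
Uvular: /ɢ/ ~ /ɴ/
Bilabial: only /b/ (oral stop); no nasal partner.
So /b/ is the unpaired segment.

/b/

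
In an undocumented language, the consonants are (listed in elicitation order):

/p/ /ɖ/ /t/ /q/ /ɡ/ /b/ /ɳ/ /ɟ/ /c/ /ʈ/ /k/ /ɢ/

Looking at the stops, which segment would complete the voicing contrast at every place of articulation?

place of articulation  voiceless  voiced  
bilabial          p         b       
alveolar          t         —       
retroflex         ʈ         ɖ       
palatal           c         ɟ       
velar             k         ɡ       
uvular            q         ɢ       
The alveolar row has no voiced member, so the gap is the voiced alveolar stop /d/.

/d/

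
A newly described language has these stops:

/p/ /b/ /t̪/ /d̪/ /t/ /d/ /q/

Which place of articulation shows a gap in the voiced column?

bilabial: voiceless /p/, voiced /b/.
dental: voiceless /t̪/, voiced /d̪/.
alveolar: voiceless /t/, voiced /d/.
uvular: voiceless /q/, voiced —.
Every place of articulation has a voiced member except uvular, where /ɢ/ would be expected.

uvular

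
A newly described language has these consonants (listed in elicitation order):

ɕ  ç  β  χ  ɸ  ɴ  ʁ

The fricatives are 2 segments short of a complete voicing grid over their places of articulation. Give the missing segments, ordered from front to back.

/ʑ/, /ʝ/

Voiceless: /ɸ/ (bilabial), /ɕ/ (alveolo-palatal), /ç/ (palatal), /χ/ (uvular).
Voiced: /β/ (bilabial), /ʁ/ (uvular).
Gaps, from front to back: alveolo-palatal lacks voiced (/ʑ/); palatal lacks voiced (/ʝ/).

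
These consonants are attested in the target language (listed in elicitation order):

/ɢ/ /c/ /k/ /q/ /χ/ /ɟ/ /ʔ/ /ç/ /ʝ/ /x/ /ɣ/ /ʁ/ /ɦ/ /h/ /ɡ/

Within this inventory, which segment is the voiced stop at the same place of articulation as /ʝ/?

/ʝ/ is a voiced palatal fricative.
The voiced stop at the same place is a voiced palatal stop — in this inventory, /ɟ/.

/ɟ/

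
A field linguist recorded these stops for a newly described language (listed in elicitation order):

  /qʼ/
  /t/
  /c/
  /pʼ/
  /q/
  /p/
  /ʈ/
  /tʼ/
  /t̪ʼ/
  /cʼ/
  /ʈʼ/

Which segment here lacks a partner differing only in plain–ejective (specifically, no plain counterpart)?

Bilabial: /p/ ~ /pʼ/
Alveolar: /t/ ~ /tʼ/
Retroflex: /ʈ/ ~ /ʈʼ/
Palatal: /c/ ~ /cʼ/
Uvular: /q/ ~ /qʼ/
Dental: only /t̪ʼ/ (ejective); no plain partner.
So /t̪ʼ/ is the unpaired segment.

/t̪ʼ/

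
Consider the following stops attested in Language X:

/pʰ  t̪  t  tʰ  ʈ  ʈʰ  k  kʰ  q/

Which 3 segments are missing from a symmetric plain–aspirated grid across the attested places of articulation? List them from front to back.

/p/, /t̪ʰ/, /qʰ/

place of articulation  plain     aspirated
bilabial          —         pʰ      
dental            t̪        —       
alveolar          t         tʰ      
retroflex         ʈ         ʈʰ      
velar             k         kʰ      
uvular            q         —       
Gaps, from front to back: bilabial lacks plain (/p/); dental lacks aspirated (/t̪ʰ/); uvular lacks aspirated (/qʰ/).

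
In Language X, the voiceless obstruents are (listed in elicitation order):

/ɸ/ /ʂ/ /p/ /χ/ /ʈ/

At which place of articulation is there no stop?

uvular

bilabial: stop /p/, fricative /ɸ/.
retroflex: stop /ʈ/, fricative /ʂ/.
uvular: stop —, fricative /χ/.
Every place of articulation has a stop member except uvular, where /q/ would be expected.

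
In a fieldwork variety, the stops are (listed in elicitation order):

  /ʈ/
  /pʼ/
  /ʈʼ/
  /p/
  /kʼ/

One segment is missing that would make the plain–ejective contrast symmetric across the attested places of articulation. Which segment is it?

/k/

place of articulation  plain     ejective
bilabial          p         pʼ      
retroflex         ʈ         ʈʼ      
velar             —         kʼ      
The velar row has no plain member, so the gap is the plain velar stop /k/.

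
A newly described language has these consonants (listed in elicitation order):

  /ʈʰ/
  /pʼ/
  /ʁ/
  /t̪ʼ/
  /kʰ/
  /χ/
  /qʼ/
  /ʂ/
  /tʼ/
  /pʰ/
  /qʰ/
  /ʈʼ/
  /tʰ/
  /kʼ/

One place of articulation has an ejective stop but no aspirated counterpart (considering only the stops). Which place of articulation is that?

Aspirated: /pʰ/ (bilabial), /tʰ/ (alveolar), /ʈʰ/ (retroflex), /kʰ/ (velar), /qʰ/ (uvular).
Ejective: /pʼ/ (bilabial), /t̪ʼ/ (dental), /tʼ/ (alveolar), /ʈʼ/ (retroflex), /kʼ/ (velar), /qʼ/ (uvular).
Every place of articulation has an aspirated member except dental, where /t̪ʰ/ would be expected.

dental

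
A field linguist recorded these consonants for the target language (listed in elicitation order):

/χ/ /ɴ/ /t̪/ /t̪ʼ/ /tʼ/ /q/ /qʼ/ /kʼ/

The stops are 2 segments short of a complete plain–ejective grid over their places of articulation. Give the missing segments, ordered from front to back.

/t/, /k/

place of articulation  plain     ejective
dental            t̪        t̪ʼ     
alveolar          —         tʼ      
velar             —         kʼ      
uvular            q         qʼ      
Gaps, from front to back: alveolar lacks plain (/t/); velar lacks plain (/k/).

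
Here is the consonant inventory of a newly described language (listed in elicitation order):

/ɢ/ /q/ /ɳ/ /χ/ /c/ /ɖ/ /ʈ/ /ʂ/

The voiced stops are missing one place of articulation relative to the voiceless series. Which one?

place of articulation  voiceless  voiced  
retroflex         ʈ         ɖ       
palatal           c         —       
uvular            q         ɢ       
Every place of articulation has a voiced member except palatal, where /ɟ/ would be expected.

palatal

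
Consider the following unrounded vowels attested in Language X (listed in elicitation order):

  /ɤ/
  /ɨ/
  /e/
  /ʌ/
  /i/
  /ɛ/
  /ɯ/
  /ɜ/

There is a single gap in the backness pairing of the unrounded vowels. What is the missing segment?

high: front /i/, central /ɨ/, back /ɯ/.
high-mid: front /e/, central —, back /ɤ/.
low-mid: front /ɛ/, central /ɜ/, back /ʌ/.
The high-mid row has no central member, so the gap is the high-mid central unrounded vowel /ɘ/.

/ɘ/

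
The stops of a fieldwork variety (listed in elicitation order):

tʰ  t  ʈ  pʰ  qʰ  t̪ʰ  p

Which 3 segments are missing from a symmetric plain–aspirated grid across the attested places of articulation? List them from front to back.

Plain: /p/ (bilabial), /t/ (alveolar), /ʈ/ (retroflex).
Aspirated: /pʰ/ (bilabial), /t̪ʰ/ (dental), /tʰ/ (alveolar), /qʰ/ (uvular).
Gaps, from front to back: dental lacks plain (/t̪/); retroflex lacks aspirated (/ʈʰ/); uvular lacks plain (/q/).

/t̪/, /ʈʰ/, /q/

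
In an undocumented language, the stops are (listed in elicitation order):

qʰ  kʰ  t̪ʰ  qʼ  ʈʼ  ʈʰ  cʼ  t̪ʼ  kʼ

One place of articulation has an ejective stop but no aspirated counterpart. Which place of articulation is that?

dental: aspirated /t̪ʰ/, ejective /t̪ʼ/.
retroflex: aspirated /ʈʰ/, ejective /ʈʼ/.
palatal: aspirated —, ejective /cʼ/.
velar: aspirated /kʰ/, ejective /kʼ/.
uvular: aspirated /qʰ/, ejective /qʼ/.
Every place of articulation has an aspirated member except palatal, where /cʰ/ would be expected.

palatal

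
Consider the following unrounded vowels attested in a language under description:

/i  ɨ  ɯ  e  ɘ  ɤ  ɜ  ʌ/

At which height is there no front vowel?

high: front /i/, central /ɨ/, back /ɯ/.
high-mid: front /e/, central /ɘ/, back /ɤ/.
low-mid: front —, central /ɜ/, back /ʌ/.
Every height has a front member except low-mid, where /ɛ/ would be expected.

low-mid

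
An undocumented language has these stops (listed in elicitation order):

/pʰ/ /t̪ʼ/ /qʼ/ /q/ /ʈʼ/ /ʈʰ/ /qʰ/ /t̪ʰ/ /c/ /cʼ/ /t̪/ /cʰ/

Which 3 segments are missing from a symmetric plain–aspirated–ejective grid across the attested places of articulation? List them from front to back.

place of articulation  plain     aspirated  ejective
bilabial          —         pʰ        —       
dental            t̪        t̪ʰ       t̪ʼ     
retroflex         —         ʈʰ        ʈʼ      
palatal           c         cʰ        cʼ      
uvular            q         qʰ        qʼ      
Gaps, from front to back: bilabial lacks plain (/p/); bilabial lacks ejective (/pʼ/); retroflex lacks plain (/ʈ/).

/p/, /pʼ/, /ʈ/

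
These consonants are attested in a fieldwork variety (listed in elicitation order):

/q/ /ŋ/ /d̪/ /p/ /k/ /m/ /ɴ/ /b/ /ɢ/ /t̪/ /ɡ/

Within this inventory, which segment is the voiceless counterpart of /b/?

/p/

/b/ is a voiced bilabial stop.
The voiceless counterpart is a voiceless bilabial stop — in this inventory, /p/.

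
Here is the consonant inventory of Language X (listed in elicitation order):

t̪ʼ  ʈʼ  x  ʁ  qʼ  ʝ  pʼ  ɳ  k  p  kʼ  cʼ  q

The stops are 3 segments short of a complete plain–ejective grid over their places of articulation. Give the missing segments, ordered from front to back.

place of articulation  plain     ejective
bilabial          p         pʼ      
dental            —         t̪ʼ     
retroflex         —         ʈʼ      
palatal           —         cʼ      
velar             k         kʼ      
uvular            q         qʼ      
Gaps, from front to back: dental lacks plain (/t̪/); retroflex lacks plain (/ʈ/); palatal lacks plain (/c/).

/t̪/, /ʈ/, /c/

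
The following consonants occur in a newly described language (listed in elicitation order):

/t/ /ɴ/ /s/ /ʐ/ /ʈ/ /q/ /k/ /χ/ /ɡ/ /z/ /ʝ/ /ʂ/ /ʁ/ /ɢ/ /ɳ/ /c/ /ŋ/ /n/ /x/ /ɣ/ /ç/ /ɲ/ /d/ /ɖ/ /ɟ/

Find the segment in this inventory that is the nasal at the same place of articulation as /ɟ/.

/ɟ/ is a voiced palatal stop.
The nasal at the same place is a palatal nasal — in this inventory, /ɲ/.

/ɲ/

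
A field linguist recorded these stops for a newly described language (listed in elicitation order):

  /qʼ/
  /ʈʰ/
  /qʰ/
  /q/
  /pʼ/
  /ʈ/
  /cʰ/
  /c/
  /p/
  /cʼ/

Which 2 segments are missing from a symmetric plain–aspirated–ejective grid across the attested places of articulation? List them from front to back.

/pʰ/, /ʈʼ/

place of articulation  plain     aspirated  ejective
bilabial          p         —         pʼ      
retroflex         ʈ         ʈʰ        —       
palatal           c         cʰ        cʼ      
uvular            q         qʰ        qʼ      
Gaps, from front to back: bilabial lacks aspirated (/pʰ/); retroflex lacks ejective (/ʈʼ/).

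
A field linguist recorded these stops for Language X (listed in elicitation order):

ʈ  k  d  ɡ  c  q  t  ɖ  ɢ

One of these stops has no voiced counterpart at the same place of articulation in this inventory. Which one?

/c/

Alveolar: /t/ ~ /d/
Retroflex: /ʈ/ ~ /ɖ/
Velar: /k/ ~ /ɡ/
Uvular: /q/ ~ /ɢ/
Palatal: only /c/ (voiceless); no voiced partner.
So /c/ is the unpaired segment.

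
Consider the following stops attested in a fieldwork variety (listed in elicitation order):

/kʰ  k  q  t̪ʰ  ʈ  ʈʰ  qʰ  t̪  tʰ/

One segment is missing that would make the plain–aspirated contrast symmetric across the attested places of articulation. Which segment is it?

/t/

dental: plain /t̪/, aspirated /t̪ʰ/.
alveolar: plain —, aspirated /tʰ/.
retroflex: plain /ʈ/, aspirated /ʈʰ/.
velar: plain /k/, aspirated /kʰ/.
uvular: plain /q/, aspirated /qʰ/.
The alveolar row has no plain member, so the gap is the plain alveolar stop /t/.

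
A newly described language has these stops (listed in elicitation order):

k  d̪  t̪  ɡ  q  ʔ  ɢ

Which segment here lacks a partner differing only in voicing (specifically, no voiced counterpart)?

/ʔ/

Dental: /t̪/ ~ /d̪/
Velar: /k/ ~ /ɡ/
Uvular: /q/ ~ /ɢ/
Glottal: only /ʔ/ (voiceless); no voiced partner.
So /ʔ/ is the unpaired segment.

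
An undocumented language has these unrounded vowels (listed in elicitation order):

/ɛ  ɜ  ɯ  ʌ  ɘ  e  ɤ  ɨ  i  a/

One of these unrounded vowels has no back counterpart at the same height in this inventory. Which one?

High: /i/ ~ /ɨ/ ~ /ɯ/
High-mid: /e/ ~ /ɘ/ ~ /ɤ/
Low-mid: /ɛ/ ~ /ɜ/ ~ /ʌ/
Low: only /a/ (front); no back partner.
So /a/ is the unpaired segment.

/a/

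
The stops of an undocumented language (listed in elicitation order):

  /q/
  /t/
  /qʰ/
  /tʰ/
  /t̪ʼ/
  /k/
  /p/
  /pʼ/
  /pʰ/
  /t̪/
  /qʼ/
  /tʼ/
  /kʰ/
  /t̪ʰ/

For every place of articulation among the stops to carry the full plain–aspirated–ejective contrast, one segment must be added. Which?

place of articulation  plain     aspirated  ejective
bilabial          p         pʰ        pʼ      
dental            t̪        t̪ʰ       t̪ʼ     
alveolar          t         tʰ        tʼ      
velar             k         kʰ        —       
uvular            q         qʰ        qʼ      
The velar row has no ejective member, so the gap is the ejective velar stop /kʼ/.

/kʼ/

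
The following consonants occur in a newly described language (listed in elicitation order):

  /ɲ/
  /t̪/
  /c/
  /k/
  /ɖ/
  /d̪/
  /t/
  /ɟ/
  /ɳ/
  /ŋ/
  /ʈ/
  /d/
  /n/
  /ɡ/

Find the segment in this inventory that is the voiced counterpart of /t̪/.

/t̪/ is a voiceless dental stop.
The voiced counterpart is a voiced dental stop — in this inventory, /d̪/.

/d̪/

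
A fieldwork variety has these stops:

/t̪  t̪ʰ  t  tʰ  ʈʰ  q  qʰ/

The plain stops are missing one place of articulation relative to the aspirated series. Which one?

retroflex

Plain: /t̪/ (dental), /t/ (alveolar), /q/ (uvular).
Aspirated: /t̪ʰ/ (dental), /tʰ/ (alveolar), /ʈʰ/ (retroflex), /qʰ/ (uvular).
Every place of articulation has a plain member except retroflex, where /ʈ/ would be expected.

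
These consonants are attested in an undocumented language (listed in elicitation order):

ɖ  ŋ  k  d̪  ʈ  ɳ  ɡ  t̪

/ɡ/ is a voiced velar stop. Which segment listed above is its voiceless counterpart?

The voiceless counterpart is a voiceless velar stop — in this inventory, /k/.

/k/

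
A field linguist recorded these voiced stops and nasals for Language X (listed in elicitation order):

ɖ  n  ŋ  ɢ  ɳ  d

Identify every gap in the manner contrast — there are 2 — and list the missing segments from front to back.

/ɡ/, /ɴ/

alveolar: oral stop /d/, nasal /n/.
retroflex: oral stop /ɖ/, nasal /ɳ/.
velar: oral stop —, nasal /ŋ/.
uvular: oral stop /ɢ/, nasal —.
Gaps, from front to back: velar lacks oral stop (/ɡ/); uvular lacks nasal (/ɴ/).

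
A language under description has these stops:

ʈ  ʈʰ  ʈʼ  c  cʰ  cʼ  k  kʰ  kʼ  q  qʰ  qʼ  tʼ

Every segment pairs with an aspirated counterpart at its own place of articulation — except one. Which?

/tʼ/

Retroflex: /ʈ/ ~ /ʈʰ/ ~ /ʈʼ/
Palatal: /c/ ~ /cʰ/ ~ /cʼ/
Velar: /k/ ~ /kʰ/ ~ /kʼ/
Uvular: /q/ ~ /qʰ/ ~ /qʼ/
Alveolar: only /tʼ/ (ejective); no aspirated partner.
So /tʼ/ is the unpaired segment.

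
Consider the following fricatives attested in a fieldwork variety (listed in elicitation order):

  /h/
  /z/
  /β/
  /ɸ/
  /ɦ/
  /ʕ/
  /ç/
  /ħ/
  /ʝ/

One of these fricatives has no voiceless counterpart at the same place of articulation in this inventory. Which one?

/z/

Bilabial: /ɸ/ ~ /β/
Palatal: /ç/ ~ /ʝ/
Pharyngeal: /ħ/ ~ /ʕ/
Glottal: /h/ ~ /ɦ/
Alveolar: only /z/ (voiced); no voiceless partner.
So /z/ is the unpaired segment.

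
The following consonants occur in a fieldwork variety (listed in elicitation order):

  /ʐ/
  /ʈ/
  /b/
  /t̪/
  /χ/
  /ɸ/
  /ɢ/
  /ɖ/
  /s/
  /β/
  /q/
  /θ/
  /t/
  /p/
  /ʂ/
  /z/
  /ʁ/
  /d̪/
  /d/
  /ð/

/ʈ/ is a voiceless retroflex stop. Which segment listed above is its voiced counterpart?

The voiced counterpart is a voiced retroflex stop — in this inventory, /ɖ/.

/ɖ/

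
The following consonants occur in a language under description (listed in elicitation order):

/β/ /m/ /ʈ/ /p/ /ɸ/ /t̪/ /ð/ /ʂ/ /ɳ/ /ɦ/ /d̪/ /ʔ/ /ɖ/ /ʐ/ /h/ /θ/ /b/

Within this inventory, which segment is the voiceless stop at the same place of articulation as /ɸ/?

/p/

/ɸ/ is a voiceless bilabial fricative.
The voiceless stop at the same place is a voiceless bilabial stop — in this inventory, /p/.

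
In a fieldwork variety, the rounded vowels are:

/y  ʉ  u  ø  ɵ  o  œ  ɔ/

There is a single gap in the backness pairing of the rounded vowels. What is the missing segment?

/ɞ/

height            front     central   back    
high              y         ʉ         u       
high-mid          ø         ɵ         o       
low-mid           œ         —         ɔ       
The low-mid row has no central member, so the gap is the low-mid central rounded vowel /ɞ/.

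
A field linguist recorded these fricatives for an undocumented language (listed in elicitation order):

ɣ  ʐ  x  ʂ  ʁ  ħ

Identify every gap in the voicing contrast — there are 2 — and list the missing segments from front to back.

retroflex: voiceless /ʂ/, voiced /ʐ/.
velar: voiceless /x/, voiced /ɣ/.
uvular: voiceless —, voiced /ʁ/.
pharyngeal: voiceless /ħ/, voiced —.
Gaps, from front to back: uvular lacks voiceless (/χ/); pharyngeal lacks voiced (/ʕ/).

/χ/, /ʕ/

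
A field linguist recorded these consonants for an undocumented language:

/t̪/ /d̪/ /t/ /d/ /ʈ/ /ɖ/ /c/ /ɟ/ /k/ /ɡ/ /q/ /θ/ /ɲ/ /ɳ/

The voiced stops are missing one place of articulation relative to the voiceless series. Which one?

Voiceless: /t̪/ (dental), /t/ (alveolar), /ʈ/ (retroflex), /c/ (palatal), /k/ (velar), /q/ (uvular).
Voiced: /d̪/ (dental), /d/ (alveolar), /ɖ/ (retroflex), /ɟ/ (palatal), /ɡ/ (velar).
Every place of articulation has a voiced member except uvular, where /ɢ/ would be expected.

uvular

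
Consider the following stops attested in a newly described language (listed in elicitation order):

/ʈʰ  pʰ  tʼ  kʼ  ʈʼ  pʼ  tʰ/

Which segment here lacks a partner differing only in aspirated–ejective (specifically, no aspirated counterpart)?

/kʼ/

Bilabial: /pʰ/ ~ /pʼ/
Alveolar: /tʰ/ ~ /tʼ/
Retroflex: /ʈʰ/ ~ /ʈʼ/
Velar: only /kʼ/ (ejective); no aspirated partner.
So /kʼ/ is the unpaired segment.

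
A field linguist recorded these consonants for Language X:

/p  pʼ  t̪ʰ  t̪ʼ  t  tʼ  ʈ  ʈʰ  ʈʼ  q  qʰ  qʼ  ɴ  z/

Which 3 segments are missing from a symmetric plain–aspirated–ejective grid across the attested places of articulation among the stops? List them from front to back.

/pʰ/, /t̪/, /tʰ/

Plain: /p/ (bilabial), /t/ (alveolar), /ʈ/ (retroflex), /q/ (uvular).
Aspirated: /t̪ʰ/ (dental), /ʈʰ/ (retroflex), /qʰ/ (uvular).
Ejective: /pʼ/ (bilabial), /t̪ʼ/ (dental), /tʼ/ (alveolar), /ʈʼ/ (retroflex), /qʼ/ (uvular).
Gaps, from front to back: bilabial lacks aspirated (/pʰ/); dental lacks plain (/t̪/); alveolar lacks aspirated (/tʰ/).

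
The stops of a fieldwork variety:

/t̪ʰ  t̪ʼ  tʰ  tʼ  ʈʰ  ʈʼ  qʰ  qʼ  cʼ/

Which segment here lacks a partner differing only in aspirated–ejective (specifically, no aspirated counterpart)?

Dental: /t̪ʰ/ ~ /t̪ʼ/
Alveolar: /tʰ/ ~ /tʼ/
Retroflex: /ʈʰ/ ~ /ʈʼ/
Uvular: /qʰ/ ~ /qʼ/
Palatal: only /cʼ/ (ejective); no aspirated partner.
So /cʼ/ is the unpaired segment.

/cʼ/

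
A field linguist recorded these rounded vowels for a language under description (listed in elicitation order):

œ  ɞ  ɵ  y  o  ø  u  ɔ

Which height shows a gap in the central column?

high

Front: /y/ (high), /ø/ (high-mid), /œ/ (low-mid).
Central: /ɵ/ (high-mid), /ɞ/ (low-mid).
Back: /u/ (high), /o/ (high-mid), /ɔ/ (low-mid).
Every height has a central member except high, where /ʉ/ would be expected.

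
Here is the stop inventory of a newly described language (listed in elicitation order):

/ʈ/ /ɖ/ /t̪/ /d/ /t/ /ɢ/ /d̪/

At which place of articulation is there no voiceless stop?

uvular

Voiceless: /t̪/ (dental), /t/ (alveolar), /ʈ/ (retroflex).
Voiced: /d̪/ (dental), /d/ (alveolar), /ɖ/ (retroflex), /ɢ/ (uvular).
Every place of articulation has a voiceless member except uvular, where /q/ would be expected.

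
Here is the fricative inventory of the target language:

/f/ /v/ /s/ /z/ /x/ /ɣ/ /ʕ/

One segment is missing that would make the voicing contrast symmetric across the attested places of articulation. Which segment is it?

Voiceless: /f/ (labiodental), /s/ (alveolar), /x/ (velar).
Voiced: /v/ (labiodental), /z/ (alveolar), /ɣ/ (velar), /ʕ/ (pharyngeal).
The pharyngeal row has no voiceless member, so the gap is the voiceless pharyngeal fricative /ħ/.

/ħ/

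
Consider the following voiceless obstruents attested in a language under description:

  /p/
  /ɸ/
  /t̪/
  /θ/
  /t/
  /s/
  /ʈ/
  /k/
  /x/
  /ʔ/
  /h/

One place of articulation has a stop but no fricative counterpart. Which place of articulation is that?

bilabial: stop /p/, fricative /ɸ/.
dental: stop /t̪/, fricative /θ/.
alveolar: stop /t/, fricative /s/.
retroflex: stop /ʈ/, fricative —.
velar: stop /k/, fricative /x/.
glottal: stop /ʔ/, fricative /h/.
Every place of articulation has a fricative member except retroflex, where /ʂ/ would be expected.

retroflex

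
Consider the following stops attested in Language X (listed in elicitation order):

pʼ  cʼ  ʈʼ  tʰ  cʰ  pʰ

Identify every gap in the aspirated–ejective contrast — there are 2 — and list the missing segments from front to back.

bilabial: aspirated /pʰ/, ejective /pʼ/.
alveolar: aspirated /tʰ/, ejective —.
retroflex: aspirated —, ejective /ʈʼ/.
palatal: aspirated /cʰ/, ejective /cʼ/.
Gaps, from front to back: alveolar lacks ejective (/tʼ/); retroflex lacks aspirated (/ʈʰ/).

/tʼ/, /ʈʰ/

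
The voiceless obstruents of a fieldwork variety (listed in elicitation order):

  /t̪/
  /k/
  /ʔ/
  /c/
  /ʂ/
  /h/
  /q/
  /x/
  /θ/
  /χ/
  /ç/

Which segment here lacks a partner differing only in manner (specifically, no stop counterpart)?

/ʂ/

Dental: /t̪/ ~ /θ/
Palatal: /c/ ~ /ç/
Velar: /k/ ~ /x/
Uvular: /q/ ~ /χ/
Glottal: /ʔ/ ~ /h/
Retroflex: only /ʂ/ (fricative); no stop partner.
So /ʂ/ is the unpaired segment.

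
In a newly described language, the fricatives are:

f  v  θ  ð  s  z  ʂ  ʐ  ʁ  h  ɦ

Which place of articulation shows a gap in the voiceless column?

uvular

Voiceless: /f/ (labiodental), /θ/ (dental), /s/ (alveolar), /ʂ/ (retroflex), /h/ (glottal).
Voiced: /v/ (labiodental), /ð/ (dental), /z/ (alveolar), /ʐ/ (retroflex), /ʁ/ (uvular), /ɦ/ (glottal).
Every place of articulation has a voiceless member except uvular, where /χ/ would be expected.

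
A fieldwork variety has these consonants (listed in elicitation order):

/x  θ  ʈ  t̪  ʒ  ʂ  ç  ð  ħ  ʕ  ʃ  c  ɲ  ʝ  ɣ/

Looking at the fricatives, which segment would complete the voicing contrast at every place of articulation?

/ʐ/

dental: voiceless /θ/, voiced /ð/.
postalveolar: voiceless /ʃ/, voiced /ʒ/.
retroflex: voiceless /ʂ/, voiced —.
palatal: voiceless /ç/, voiced /ʝ/.
velar: voiceless /x/, voiced /ɣ/.
pharyngeal: voiceless /ħ/, voiced /ʕ/.
The retroflex row has no voiced member, so the gap is the voiced retroflex fricative /ʐ/.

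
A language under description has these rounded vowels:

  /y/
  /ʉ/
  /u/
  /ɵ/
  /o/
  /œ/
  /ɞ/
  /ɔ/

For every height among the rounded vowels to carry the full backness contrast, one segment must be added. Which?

/ø/

height            front     central   back    
high              y         ʉ         u       
high-mid          —         ɵ         o       
low-mid           œ         ɞ         ɔ       
The high-mid row has no front member, so the gap is the high-mid front rounded vowel /ø/.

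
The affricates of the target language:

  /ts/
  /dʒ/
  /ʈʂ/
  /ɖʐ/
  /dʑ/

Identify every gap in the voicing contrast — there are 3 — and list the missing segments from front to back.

/dz/, /tʃ/, /tɕ/

Voiceless: /ts/ (alveolar), /ʈʂ/ (retroflex).
Voiced: /dʒ/ (postalveolar), /ɖʐ/ (retroflex), /dʑ/ (alveolo-palatal).
Gaps, from front to back: alveolar lacks voiced (/dz/); postalveolar lacks voiceless (/tʃ/); alveolo-palatal lacks voiceless (/tɕ/).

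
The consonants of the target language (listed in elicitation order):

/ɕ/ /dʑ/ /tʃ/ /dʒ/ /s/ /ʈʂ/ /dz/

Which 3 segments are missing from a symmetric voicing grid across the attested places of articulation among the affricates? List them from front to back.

alveolar: voiceless —, voiced /dz/.
postalveolar: voiceless /tʃ/, voiced /dʒ/.
retroflex: voiceless /ʈʂ/, voiced —.
alveolo-palatal: voiceless —, voiced /dʑ/.
Gaps, from front to back: alveolar lacks voiceless (/ts/); retroflex lacks voiced (/ɖʐ/); alveolo-palatal lacks voiceless (/tɕ/).

/ts/, /ɖʐ/, /tɕ/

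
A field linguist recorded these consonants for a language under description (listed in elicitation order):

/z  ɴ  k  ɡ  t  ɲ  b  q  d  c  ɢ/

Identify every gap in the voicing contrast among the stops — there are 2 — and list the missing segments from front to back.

/p/, /ɟ/

place of articulation  voiceless  voiced  
bilabial          —         b       
alveolar          t         d       
palatal           c         —       
velar             k         ɡ       
uvular            q         ɢ       
Gaps, from front to back: bilabial lacks voiceless (/p/); palatal lacks voiced (/ɟ/).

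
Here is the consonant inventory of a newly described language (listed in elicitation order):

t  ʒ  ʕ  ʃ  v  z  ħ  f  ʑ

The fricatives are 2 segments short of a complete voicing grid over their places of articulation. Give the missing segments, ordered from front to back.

/s/, /ɕ/

Voiceless: /f/ (labiodental), /ʃ/ (postalveolar), /ħ/ (pharyngeal).
Voiced: /v/ (labiodental), /z/ (alveolar), /ʒ/ (postalveolar), /ʑ/ (alveolo-palatal), /ʕ/ (pharyngeal).
Gaps, from front to back: alveolar lacks voiceless (/s/); alveolo-palatal lacks voiceless (/ɕ/).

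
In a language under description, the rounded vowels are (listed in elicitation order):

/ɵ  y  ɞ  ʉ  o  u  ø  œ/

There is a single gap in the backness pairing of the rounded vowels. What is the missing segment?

/ɔ/

high: front /y/, central /ʉ/, back /u/.
high-mid: front /ø/, central /ɵ/, back /o/.
low-mid: front /œ/, central /ɞ/, back —.
The low-mid row has no back member, so the gap is the low-mid back rounded vowel /ɔ/.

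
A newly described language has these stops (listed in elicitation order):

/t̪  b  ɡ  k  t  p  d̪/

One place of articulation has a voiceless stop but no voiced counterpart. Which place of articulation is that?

alveolar

Voiceless: /p/ (bilabial), /t̪/ (dental), /t/ (alveolar), /k/ (velar).
Voiced: /b/ (bilabial), /d̪/ (dental), /ɡ/ (velar).
Every place of articulation has a voiced member except alveolar, where /d/ would be expected.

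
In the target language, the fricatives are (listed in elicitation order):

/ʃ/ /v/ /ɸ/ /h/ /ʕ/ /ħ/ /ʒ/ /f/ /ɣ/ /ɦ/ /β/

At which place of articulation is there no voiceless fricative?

velar

bilabial: voiceless /ɸ/, voiced /β/.
labiodental: voiceless /f/, voiced /v/.
postalveolar: voiceless /ʃ/, voiced /ʒ/.
velar: voiceless —, voiced /ɣ/.
pharyngeal: voiceless /ħ/, voiced /ʕ/.
glottal: voiceless /h/, voiced /ɦ/.
Every place of articulation has a voiceless member except velar, where /x/ would be expected.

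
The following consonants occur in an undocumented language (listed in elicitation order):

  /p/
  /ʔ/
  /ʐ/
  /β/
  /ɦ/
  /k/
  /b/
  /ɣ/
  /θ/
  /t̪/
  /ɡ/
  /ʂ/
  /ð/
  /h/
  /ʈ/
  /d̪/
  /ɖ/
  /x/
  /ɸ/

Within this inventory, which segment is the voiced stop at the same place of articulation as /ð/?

/ð/ is a voiced dental fricative.
The voiced stop at the same place is a voiced dental stop — in this inventory, /d̪/.

/d̪/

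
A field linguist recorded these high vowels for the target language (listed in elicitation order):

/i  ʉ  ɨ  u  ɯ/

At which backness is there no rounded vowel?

front

front: unrounded /i/, rounded —.
central: unrounded /ɨ/, rounded /ʉ/.
back: unrounded /ɯ/, rounded /u/.
Every backness has a rounded member except front, where /y/ would be expected.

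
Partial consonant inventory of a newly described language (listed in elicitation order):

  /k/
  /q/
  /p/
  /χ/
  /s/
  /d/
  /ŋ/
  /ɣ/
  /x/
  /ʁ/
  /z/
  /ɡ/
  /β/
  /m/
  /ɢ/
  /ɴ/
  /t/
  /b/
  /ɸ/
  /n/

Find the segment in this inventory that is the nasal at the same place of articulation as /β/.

/m/

/β/ is a voiced bilabial fricative.
The nasal at the same place is a bilabial nasal — in this inventory, /m/.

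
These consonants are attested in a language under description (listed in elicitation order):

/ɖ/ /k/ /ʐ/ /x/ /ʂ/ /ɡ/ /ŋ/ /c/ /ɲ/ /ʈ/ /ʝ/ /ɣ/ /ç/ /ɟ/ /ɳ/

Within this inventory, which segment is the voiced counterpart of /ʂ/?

/ʐ/

/ʂ/ is a voiceless retroflex fricative.
The voiced counterpart is a voiced retroflex fricative — in this inventory, /ʐ/.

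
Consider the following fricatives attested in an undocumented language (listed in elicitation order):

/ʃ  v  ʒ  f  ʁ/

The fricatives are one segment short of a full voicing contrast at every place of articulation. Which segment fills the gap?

/χ/

labiodental: voiceless /f/, voiced /v/.
postalveolar: voiceless /ʃ/, voiced /ʒ/.
uvular: voiceless —, voiced /ʁ/.
The uvular row has no voiceless member, so the gap is the voiceless uvular fricative /χ/.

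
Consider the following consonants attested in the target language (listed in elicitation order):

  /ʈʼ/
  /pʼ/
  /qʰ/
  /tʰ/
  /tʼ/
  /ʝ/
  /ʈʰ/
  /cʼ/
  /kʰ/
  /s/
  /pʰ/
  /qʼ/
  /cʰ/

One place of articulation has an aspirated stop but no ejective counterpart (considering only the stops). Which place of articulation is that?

bilabial: aspirated /pʰ/, ejective /pʼ/.
alveolar: aspirated /tʰ/, ejective /tʼ/.
retroflex: aspirated /ʈʰ/, ejective /ʈʼ/.
palatal: aspirated /cʰ/, ejective /cʼ/.
velar: aspirated /kʰ/, ejective —.
uvular: aspirated /qʰ/, ejective /qʼ/.
Every place of articulation has an ejective member except velar, where /kʼ/ would be expected.

velar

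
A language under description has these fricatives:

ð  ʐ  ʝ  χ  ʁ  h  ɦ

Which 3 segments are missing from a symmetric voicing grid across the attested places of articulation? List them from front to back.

/θ/, /ʂ/, /ç/

dental: voiceless —, voiced /ð/.
retroflex: voiceless —, voiced /ʐ/.
palatal: voiceless —, voiced /ʝ/.
uvular: voiceless /χ/, voiced /ʁ/.
glottal: voiceless /h/, voiced /ɦ/.
Gaps, from front to back: dental lacks voiceless (/θ/); retroflex lacks voiceless (/ʂ/); palatal lacks voiceless (/ç/).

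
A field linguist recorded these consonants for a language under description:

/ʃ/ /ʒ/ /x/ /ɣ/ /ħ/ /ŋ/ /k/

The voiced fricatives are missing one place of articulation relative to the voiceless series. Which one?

place of articulation  voiceless  voiced  
postalveolar      ʃ         ʒ       
velar             x         ɣ       
pharyngeal        ħ         —       
Every place of articulation has a voiced member except pharyngeal, where /ʕ/ would be expected.

pharyngeal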